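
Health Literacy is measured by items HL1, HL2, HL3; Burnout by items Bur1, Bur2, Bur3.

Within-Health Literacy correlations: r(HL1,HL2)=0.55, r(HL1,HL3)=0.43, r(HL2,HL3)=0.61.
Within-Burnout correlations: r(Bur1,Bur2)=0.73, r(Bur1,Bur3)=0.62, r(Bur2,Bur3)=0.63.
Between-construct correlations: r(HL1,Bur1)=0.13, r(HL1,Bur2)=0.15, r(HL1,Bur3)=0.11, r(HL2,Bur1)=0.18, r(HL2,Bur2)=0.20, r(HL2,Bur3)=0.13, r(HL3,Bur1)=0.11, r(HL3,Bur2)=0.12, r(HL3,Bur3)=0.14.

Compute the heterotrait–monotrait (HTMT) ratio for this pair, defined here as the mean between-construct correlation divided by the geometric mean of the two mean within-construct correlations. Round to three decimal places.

0.239

Mean heterotrait r = 1.27/9 = 0.1411.
Mean within-HL = 1.59/3 = 0.5300; mean within-Bur = 1.98/3 = 0.6600.
Geometric mean = √(0.5300 × 0.6600) = 0.5914.
HTMT = 0.1411 / 0.5914 = 0.239.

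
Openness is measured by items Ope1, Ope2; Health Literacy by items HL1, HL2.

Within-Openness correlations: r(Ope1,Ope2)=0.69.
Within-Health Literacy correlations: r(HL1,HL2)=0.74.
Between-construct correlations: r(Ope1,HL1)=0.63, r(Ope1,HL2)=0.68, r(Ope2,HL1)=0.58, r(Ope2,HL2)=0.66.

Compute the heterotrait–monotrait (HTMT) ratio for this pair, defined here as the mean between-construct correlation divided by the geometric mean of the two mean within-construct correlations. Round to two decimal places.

0.89

Between-construct mean = 2.55/4 = 0.6375.
Mean within-Ope = 0.69/1 = 0.6900; mean within-HL = 0.74/1 = 0.7400.
Geometric mean = √(0.6900 × 0.7400) = 0.7146.
HTMT = 0.6375 / 0.7146 = 0.89.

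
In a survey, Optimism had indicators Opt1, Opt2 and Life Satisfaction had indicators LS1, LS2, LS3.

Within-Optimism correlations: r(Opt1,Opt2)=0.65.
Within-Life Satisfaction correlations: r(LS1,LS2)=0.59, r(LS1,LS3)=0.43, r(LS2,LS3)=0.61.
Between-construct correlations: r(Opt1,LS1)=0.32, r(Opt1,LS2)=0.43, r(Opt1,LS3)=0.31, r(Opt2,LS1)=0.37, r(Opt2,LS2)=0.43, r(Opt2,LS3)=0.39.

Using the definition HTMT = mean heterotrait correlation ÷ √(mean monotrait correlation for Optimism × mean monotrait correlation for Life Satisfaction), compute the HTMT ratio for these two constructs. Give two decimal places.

Mean between = 2.25/6 = 0.3750.
Mean within-Opt = 0.65/1 = 0.6500; mean within-LS = 1.63/3 = 0.5433.
Geometric mean = √(0.6500 × 0.5433) = 0.5943.
HTMT = 0.3750 / 0.5943 = 0.63.

0.63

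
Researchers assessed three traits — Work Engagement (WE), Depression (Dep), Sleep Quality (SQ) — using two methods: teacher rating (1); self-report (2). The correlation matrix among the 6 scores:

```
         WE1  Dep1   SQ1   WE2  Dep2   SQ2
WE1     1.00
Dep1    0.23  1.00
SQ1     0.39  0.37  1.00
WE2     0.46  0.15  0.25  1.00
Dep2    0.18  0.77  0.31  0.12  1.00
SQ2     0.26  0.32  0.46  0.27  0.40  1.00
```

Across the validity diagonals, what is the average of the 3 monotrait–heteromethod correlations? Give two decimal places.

0.56

Convergent values: 0.46, 0.77, 0.46; mean = 1.69/3 = 0.56.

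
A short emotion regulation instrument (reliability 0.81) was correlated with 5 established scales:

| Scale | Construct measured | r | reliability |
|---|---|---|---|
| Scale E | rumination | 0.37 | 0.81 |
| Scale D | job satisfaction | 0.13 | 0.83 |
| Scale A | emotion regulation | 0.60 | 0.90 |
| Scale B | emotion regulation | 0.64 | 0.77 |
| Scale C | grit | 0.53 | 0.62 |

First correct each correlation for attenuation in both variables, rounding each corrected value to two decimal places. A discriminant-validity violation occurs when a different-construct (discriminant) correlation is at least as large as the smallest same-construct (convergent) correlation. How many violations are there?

Disattenuated r (r / √(r_scale · r_new)):
  Scale E (disc): 0.37 / √(0.81·0.81) = 0.46
  Scale D (disc): 0.13 / √(0.83·0.81) = 0.16
  Scale A (conv): 0.60 / √(0.90·0.81) = 0.70
  Scale B (conv): 0.64 / √(0.77·0.81) = 0.81
  Scale C (disc): 0.53 / √(0.62·0.81) = 0.75
Smallest convergent = 0.70. Discriminant values: 0.46, 0.16, 0.75; count ≥ 0.70 → 1.

1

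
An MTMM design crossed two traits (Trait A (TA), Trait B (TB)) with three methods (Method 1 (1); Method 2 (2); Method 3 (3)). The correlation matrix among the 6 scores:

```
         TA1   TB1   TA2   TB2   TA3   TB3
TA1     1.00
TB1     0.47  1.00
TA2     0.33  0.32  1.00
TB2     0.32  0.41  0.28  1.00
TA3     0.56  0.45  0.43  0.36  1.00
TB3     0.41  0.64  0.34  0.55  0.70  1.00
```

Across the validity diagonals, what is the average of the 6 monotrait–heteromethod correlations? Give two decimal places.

0.49

Convergent values: 0.33, 0.56, 0.43, 0.41, 0.64, 0.55; mean = 2.92/6 = 0.49.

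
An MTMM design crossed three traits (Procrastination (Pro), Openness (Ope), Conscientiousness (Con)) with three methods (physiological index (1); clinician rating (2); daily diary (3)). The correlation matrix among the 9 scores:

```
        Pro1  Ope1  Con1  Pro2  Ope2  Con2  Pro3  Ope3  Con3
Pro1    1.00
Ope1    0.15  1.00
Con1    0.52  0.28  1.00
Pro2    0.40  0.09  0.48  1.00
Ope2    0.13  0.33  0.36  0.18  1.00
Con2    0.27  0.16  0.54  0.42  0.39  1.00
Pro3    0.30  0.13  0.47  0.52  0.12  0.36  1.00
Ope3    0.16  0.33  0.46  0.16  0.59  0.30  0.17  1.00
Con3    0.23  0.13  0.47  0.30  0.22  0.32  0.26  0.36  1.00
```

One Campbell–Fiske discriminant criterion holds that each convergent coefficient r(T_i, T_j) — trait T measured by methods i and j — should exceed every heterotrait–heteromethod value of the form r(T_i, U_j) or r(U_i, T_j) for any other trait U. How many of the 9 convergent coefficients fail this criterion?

6

Each convergent coefficient versus the relevant comparison correlations:
Pro (methods 1·2): 0.40 vs {0.13, 0.09, 0.27, 0.48} → fail.
Pro (methods 1·3): 0.30 vs {0.16, 0.13, 0.23, 0.47} → fail.
Pro (methods 2·3): 0.52 vs {0.16, 0.12, 0.30, 0.36} → pass.
Ope (methods 1·2): 0.33 vs {0.09, 0.13, 0.16, 0.36} → fail.
Ope (methods 1·3): 0.33 vs {0.13, 0.16, 0.13, 0.46} → fail.
Ope (methods 2·3): 0.59 vs {0.12, 0.16, 0.22, 0.30} → pass.
Con (methods 1·2): 0.54 vs {0.48, 0.27, 0.36, 0.16} → pass.
Con (methods 1·3): 0.47 vs {0.47, 0.23, 0.46, 0.13} → fail.
Con (methods 2·3): 0.32 vs {0.36, 0.30, 0.30, 0.22} → fail.
6 of 9 fail.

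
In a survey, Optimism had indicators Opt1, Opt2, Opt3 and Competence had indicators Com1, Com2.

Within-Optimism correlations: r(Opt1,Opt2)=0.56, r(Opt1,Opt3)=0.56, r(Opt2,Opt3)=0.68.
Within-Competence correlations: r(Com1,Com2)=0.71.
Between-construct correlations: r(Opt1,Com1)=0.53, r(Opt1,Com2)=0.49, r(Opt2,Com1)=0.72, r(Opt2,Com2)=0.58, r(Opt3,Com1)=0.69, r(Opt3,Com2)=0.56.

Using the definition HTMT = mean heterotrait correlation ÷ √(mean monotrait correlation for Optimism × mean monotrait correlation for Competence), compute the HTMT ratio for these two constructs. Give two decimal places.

0.91

Mean heterotrait r = 3.57/6 = 0.5950.
Mean within-Opt = 1.80/3 = 0.6000; mean within-Com = 0.71/1 = 0.7100.
Geometric mean = √(0.6000 × 0.7100) = 0.6527.
HTMT = 0.5950 / 0.6527 = 0.91.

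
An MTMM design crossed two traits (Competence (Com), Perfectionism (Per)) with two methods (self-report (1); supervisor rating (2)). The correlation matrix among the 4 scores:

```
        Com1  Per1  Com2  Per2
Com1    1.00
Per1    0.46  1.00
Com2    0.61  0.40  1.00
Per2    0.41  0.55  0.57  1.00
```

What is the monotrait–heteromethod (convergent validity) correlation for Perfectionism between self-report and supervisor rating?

0.55

Same trait (Per), different methods: r(Per1, Per2) = 0.55.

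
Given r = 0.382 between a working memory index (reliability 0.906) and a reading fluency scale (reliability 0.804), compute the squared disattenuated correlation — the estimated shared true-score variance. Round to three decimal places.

0.200

Disattenuated r = 0.382 / √(0.906 × 0.804) = 0.382 / 0.8535 = 0.4476.
Shared true-score variance = 0.4476² = 0.2003 ≈ 0.200.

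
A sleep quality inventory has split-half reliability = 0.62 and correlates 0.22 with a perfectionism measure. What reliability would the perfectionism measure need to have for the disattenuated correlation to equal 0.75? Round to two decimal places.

r_true = r_obs / √(r_xx · r_yy) ⇒ 0.75 = 0.22 / √(0.62 · r_yy).
√(0.62 · r_yy) = 0.22 / 0.75 = 0.2933; 0.62 · r_yy = 0.0860; r_yy = 0.0860 / 0.62 ≈ 0.14.

0.14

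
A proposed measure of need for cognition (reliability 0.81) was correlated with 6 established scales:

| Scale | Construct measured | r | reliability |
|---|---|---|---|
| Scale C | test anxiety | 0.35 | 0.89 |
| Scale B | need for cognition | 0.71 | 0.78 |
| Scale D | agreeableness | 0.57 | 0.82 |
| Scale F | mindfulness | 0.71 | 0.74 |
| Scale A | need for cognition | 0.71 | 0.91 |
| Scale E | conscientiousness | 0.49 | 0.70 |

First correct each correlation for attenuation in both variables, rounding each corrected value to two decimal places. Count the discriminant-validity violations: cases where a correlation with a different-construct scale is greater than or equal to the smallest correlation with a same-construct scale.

1

Disattenuated r (r / √(r_scale · r_new)):
  Scale C (disc): 0.35 / √(0.89·0.81) = 0.41
  Scale B (conv): 0.71 / √(0.78·0.81) = 0.89
  Scale D (disc): 0.57 / √(0.82·0.81) = 0.70
  Scale F (disc): 0.71 / √(0.74·0.81) = 0.92
  Scale A (conv): 0.71 / √(0.91·0.81) = 0.83
  Scale E (disc): 0.49 / √(0.70·0.81) = 0.65
Smallest convergent = 0.83. Discriminant values: 0.41, 0.70, 0.92, 0.65; count ≥ 0.83 → 1.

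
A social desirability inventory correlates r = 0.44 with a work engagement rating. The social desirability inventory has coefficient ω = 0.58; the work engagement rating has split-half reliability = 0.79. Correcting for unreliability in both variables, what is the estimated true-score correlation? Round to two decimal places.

0.65

r_true = r_obs / √(r_xx · r_yy) = 0.44 / √(0.58 × 0.79) = 0.44 / √0.4582 = 0.44 / 0.6769 ≈ 0.65.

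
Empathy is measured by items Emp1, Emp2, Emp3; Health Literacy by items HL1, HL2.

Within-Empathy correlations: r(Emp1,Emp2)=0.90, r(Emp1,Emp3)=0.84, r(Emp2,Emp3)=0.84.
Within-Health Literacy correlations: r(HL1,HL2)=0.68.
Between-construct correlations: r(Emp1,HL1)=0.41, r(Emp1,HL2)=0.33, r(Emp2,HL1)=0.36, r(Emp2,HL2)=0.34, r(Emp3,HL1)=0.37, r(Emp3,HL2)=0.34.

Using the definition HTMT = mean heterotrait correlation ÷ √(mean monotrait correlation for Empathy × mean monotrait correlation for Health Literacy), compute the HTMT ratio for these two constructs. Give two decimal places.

0.47

Between-construct mean = 2.15/6 = 0.3583.
Mean within-Emp = 2.58/3 = 0.8600; mean within-HL = 0.68/1 = 0.6800.
Geometric mean = √(0.8600 × 0.6800) = 0.7647.
HTMT = 0.3583 / 0.7647 = 0.47.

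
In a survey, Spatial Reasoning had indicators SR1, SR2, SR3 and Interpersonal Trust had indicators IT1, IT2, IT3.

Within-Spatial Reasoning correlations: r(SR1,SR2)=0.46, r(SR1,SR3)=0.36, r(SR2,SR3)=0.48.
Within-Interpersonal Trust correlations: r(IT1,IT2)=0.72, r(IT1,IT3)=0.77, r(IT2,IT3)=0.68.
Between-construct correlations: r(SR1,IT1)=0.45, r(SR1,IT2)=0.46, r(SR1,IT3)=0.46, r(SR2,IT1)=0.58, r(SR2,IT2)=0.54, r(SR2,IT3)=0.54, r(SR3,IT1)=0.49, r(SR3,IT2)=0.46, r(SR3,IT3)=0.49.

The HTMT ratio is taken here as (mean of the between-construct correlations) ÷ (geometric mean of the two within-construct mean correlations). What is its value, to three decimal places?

0.887

Between-construct mean = 4.47/9 = 0.4967.
Mean within-SR = 1.30/3 = 0.4333; mean within-IT = 2.17/3 = 0.7233.
Geometric mean = √(0.4333 × 0.7233) = 0.5598.
HTMT = 0.4967 / 0.5598 = 0.887.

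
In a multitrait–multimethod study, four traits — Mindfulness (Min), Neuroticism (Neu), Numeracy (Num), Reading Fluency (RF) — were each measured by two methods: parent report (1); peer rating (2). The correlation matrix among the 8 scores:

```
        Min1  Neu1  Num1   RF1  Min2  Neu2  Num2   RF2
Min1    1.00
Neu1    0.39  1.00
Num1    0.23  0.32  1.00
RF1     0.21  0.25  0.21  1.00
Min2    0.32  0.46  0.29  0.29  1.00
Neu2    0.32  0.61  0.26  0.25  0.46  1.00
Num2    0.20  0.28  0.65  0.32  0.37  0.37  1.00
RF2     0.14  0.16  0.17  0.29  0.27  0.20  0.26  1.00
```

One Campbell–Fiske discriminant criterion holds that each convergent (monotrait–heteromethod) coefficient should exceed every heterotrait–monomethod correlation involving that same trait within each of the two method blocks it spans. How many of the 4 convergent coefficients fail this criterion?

Each convergent coefficient versus the relevant comparison correlations:
Min (methods 1·2): 0.32 vs {0.39, 0.46, 0.23, 0.37, 0.21, 0.27} → fail.
Neu (methods 1·2): 0.61 vs {0.39, 0.46, 0.32, 0.37, 0.25, 0.20} → pass.
Num (methods 1·2): 0.65 vs {0.23, 0.37, 0.32, 0.37, 0.21, 0.26} → pass.
RF (methods 1·2): 0.29 vs {0.21, 0.27, 0.25, 0.20, 0.21, 0.26} → pass.
1 of 4 fail.

1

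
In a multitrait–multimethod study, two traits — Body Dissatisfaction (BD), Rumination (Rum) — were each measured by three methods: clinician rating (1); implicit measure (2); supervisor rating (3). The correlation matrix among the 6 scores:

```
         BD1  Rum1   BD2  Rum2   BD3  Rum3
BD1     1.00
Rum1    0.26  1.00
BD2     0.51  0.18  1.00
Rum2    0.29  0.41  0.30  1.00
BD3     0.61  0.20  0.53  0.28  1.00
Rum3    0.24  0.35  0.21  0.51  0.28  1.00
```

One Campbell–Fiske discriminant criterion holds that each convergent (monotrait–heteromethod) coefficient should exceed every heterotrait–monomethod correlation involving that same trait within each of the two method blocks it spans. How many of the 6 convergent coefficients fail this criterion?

0

Convergent coefficients and their comparison sets:
BD (methods 1·2): 0.51 vs {0.26, 0.30} → pass.
BD (methods 1·3): 0.61 vs {0.26, 0.28} → pass.
BD (methods 2·3): 0.53 vs {0.30, 0.28} → pass.
Rum (methods 1·2): 0.41 vs {0.26, 0.30} → pass.
Rum (methods 1·3): 0.35 vs {0.26, 0.28} → pass.
Rum (methods 2·3): 0.51 vs {0.30, 0.28} → pass.
0 of 6 fail.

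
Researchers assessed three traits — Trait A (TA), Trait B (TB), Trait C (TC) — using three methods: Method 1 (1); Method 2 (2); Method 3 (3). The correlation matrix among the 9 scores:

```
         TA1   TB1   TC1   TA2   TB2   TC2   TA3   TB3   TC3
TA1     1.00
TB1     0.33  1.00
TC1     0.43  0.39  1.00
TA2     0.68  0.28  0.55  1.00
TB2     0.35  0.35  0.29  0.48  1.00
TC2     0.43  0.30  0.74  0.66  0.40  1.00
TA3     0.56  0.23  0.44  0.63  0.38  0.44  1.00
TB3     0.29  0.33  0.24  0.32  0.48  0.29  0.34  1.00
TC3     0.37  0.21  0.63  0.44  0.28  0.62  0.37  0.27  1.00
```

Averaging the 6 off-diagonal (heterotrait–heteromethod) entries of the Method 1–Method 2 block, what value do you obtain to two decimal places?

0.37

HTHM values (method 1 × method 2): 0.35, 0.43, 0.28, 0.30, 0.55, 0.29; mean = 2.20/6 = 0.37.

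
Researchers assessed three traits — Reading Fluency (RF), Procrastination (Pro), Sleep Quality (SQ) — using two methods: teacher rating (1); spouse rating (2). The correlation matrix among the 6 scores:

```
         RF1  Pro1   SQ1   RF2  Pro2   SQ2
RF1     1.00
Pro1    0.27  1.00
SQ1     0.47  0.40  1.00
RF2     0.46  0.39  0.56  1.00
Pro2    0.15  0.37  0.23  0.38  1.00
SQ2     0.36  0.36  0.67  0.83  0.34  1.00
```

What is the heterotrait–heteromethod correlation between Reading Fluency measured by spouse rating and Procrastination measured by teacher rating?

Different traits and methods: r(RF2, Pro1) = 0.39.

0.39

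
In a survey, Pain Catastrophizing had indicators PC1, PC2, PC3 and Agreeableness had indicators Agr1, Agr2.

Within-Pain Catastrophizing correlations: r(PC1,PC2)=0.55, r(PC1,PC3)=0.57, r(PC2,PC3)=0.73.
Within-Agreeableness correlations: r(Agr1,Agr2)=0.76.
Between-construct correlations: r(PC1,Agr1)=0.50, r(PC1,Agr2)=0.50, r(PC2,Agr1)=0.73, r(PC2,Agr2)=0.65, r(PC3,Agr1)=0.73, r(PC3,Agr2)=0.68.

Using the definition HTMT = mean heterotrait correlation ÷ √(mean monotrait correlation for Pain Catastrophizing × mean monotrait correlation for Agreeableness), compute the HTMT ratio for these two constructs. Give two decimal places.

0.92

Between-construct mean = 3.79/6 = 0.6317.
Mean within-PC = 1.85/3 = 0.6167; mean within-Agr = 0.76/1 = 0.7600.
Geometric mean = √(0.6167 × 0.7600) = 0.6846.
HTMT = 0.6317 / 0.6846 = 0.92.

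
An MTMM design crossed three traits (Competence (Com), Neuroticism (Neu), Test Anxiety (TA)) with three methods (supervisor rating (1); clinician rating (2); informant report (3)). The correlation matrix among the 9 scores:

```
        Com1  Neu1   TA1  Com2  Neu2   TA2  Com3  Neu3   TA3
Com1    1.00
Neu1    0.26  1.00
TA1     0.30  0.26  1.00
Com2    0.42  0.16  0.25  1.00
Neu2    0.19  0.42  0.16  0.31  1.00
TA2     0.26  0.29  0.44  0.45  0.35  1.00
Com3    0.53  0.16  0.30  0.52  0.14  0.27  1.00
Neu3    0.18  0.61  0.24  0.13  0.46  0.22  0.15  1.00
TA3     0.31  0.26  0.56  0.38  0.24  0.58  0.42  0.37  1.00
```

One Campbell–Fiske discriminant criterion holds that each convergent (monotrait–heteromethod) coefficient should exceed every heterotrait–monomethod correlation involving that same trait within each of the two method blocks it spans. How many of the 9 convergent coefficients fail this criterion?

2

Checking each validity diagonal entry against its comparison values:
Com (methods 1·2): 0.42 vs {0.26, 0.31, 0.30, 0.45} → fail.
Com (methods 1·3): 0.53 vs {0.26, 0.15, 0.30, 0.42} → pass.
Com (methods 2·3): 0.52 vs {0.31, 0.15, 0.45, 0.42} → pass.
Neu (methods 1·2): 0.42 vs {0.26, 0.31, 0.26, 0.35} → pass.
Neu (methods 1·3): 0.61 vs {0.26, 0.15, 0.26, 0.37} → pass.
Neu (methods 2·3): 0.46 vs {0.31, 0.15, 0.35, 0.37} → pass.
TA (methods 1·2): 0.44 vs {0.30, 0.45, 0.26, 0.35} → fail.
TA (methods 1·3): 0.56 vs {0.30, 0.42, 0.26, 0.37} → pass.
TA (methods 2·3): 0.58 vs {0.45, 0.42, 0.35, 0.37} → pass.
2 of 9 fail.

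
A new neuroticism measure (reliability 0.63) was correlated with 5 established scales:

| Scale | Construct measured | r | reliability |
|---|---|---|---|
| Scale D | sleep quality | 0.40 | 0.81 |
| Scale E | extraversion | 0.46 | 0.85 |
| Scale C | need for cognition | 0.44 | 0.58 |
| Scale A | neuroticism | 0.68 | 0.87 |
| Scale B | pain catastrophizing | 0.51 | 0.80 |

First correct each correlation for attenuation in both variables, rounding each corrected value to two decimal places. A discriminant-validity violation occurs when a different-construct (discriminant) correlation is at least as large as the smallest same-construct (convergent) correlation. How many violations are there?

0

Disattenuated r (r / √(r_scale · r_new)):
  Scale D (disc): 0.40 / √(0.81·0.63) = 0.56
  Scale E (disc): 0.46 / √(0.85·0.63) = 0.63
  Scale C (disc): 0.44 / √(0.58·0.63) = 0.73
  Scale A (conv): 0.68 / √(0.87·0.63) = 0.92
  Scale B (disc): 0.51 / √(0.80·0.63) = 0.72
Smallest convergent = 0.92. Discriminant values: 0.56, 0.63, 0.73, 0.72; count ≥ 0.92 → 0.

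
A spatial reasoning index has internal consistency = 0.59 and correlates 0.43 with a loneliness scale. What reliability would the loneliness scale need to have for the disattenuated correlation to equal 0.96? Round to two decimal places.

0.34

r_true = r_obs / √(r_xx · r_yy) ⇒ 0.96 = 0.43 / √(0.59 · r_yy).
√(0.59 · r_yy) = 0.43 / 0.96 = 0.4479; 0.59 · r_yy = 0.2006; r_yy = 0.2006 / 0.59 ≈ 0.34.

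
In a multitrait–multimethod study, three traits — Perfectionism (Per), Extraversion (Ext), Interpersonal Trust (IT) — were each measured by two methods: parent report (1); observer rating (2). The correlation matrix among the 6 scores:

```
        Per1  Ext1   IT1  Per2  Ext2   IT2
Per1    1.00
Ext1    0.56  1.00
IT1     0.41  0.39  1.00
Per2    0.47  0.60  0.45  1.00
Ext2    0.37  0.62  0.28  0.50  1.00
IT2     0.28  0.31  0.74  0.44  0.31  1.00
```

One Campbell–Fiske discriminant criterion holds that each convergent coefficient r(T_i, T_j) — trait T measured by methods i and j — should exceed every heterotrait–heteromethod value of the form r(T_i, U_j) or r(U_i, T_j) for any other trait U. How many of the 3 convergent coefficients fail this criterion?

1

Checking each validity diagonal entry against its comparison values:
Per (methods 1·2): 0.47 vs {0.37, 0.60, 0.28, 0.45} → fail.
Ext (methods 1·2): 0.62 vs {0.60, 0.37, 0.31, 0.28} → pass.
IT (methods 1·2): 0.74 vs {0.45, 0.28, 0.28, 0.31} → pass.
1 of 3 fail.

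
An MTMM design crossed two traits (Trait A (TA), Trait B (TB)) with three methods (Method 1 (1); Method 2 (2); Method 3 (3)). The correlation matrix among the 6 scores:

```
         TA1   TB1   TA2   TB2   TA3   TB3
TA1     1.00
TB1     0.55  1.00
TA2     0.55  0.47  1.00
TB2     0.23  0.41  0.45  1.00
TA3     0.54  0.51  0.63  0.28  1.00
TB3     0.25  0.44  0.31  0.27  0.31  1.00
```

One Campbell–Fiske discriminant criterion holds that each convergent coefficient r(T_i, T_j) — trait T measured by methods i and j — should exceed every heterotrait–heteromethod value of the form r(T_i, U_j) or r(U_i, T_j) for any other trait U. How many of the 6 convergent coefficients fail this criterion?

3

Checking each validity diagonal entry against its comparison values:
TA (methods 1·2): 0.55 vs {0.23, 0.47} → pass.
TA (methods 1·3): 0.54 vs {0.25, 0.51} → pass.
TA (methods 2·3): 0.63 vs {0.31, 0.28} → pass.
TB (methods 1·2): 0.41 vs {0.47, 0.23} → fail.
TB (methods 1·3): 0.44 vs {0.51, 0.25} → fail.
TB (methods 2·3): 0.27 vs {0.28, 0.31} → fail.
3 of 6 fail.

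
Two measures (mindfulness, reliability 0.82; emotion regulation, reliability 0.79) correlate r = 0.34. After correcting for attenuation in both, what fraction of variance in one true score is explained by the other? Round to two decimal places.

0.18

Disattenuated r = 0.34 / √(0.82 × 0.79) = 0.34 / 0.8049 = 0.4224.
Shared true-score variance = 0.4224² = 0.1784 ≈ 0.18.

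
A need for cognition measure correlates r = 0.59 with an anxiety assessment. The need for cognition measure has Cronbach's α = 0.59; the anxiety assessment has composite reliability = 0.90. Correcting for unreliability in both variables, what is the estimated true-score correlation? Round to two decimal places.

r_true = r_obs / √(r_xx · r_yy) = 0.59 / √(0.59 × 0.90) = 0.59 / √0.5310 = 0.59 / 0.7287 ≈ 0.81.

0.81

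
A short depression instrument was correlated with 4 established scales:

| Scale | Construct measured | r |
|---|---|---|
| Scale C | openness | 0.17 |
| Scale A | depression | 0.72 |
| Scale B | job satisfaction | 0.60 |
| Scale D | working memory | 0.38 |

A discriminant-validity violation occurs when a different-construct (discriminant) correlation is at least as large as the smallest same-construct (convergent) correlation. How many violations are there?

Convergent (same construct = depression): Scale A.
Smallest convergent = 0.72. Discriminant values: 0.17, 0.60, 0.38; count ≥ 0.72 → 0.

0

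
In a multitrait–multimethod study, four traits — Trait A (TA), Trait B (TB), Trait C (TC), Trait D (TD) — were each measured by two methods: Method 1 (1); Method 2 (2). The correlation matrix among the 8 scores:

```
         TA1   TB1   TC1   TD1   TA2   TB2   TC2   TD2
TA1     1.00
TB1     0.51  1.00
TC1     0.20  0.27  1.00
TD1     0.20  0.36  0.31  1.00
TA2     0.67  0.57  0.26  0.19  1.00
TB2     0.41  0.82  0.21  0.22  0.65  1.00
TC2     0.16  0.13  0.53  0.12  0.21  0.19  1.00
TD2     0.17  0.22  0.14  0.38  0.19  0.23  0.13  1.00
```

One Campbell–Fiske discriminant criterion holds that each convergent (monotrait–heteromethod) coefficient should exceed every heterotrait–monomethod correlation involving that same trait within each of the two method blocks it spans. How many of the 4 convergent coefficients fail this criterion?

Each convergent coefficient versus the relevant comparison correlations:
TA (methods 1·2): 0.67 vs {0.51, 0.65, 0.20, 0.21, 0.20, 0.19} → pass.
TB (methods 1·2): 0.82 vs {0.51, 0.65, 0.27, 0.19, 0.36, 0.23} → pass.
TC (methods 1·2): 0.53 vs {0.20, 0.21, 0.27, 0.19, 0.31, 0.13} → pass.
TD (methods 1·2): 0.38 vs {0.20, 0.19, 0.36, 0.23, 0.31, 0.13} → pass.
0 of 4 fail.

0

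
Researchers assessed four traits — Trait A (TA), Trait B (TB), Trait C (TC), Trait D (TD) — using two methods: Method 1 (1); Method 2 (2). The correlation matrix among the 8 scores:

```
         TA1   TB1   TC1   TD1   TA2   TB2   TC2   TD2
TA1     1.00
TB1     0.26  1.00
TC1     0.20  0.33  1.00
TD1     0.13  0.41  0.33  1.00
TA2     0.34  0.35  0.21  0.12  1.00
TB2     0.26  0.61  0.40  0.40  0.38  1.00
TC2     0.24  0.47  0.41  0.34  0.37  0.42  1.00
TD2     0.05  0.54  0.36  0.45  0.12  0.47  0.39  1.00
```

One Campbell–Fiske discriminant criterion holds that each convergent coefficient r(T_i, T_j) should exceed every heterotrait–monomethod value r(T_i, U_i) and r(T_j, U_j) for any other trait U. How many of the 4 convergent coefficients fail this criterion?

3

Each convergent coefficient versus the relevant comparison correlations:
TA (methods 1·2): 0.34 vs {0.26, 0.38, 0.20, 0.37, 0.13, 0.12} → fail.
TB (methods 1·2): 0.61 vs {0.26, 0.38, 0.33, 0.42, 0.41, 0.47} → pass.
TC (methods 1·2): 0.41 vs {0.20, 0.37, 0.33, 0.42, 0.33, 0.39} → fail.
TD (methods 1·2): 0.45 vs {0.13, 0.12, 0.41, 0.47, 0.33, 0.39} → fail.
3 of 4 fail.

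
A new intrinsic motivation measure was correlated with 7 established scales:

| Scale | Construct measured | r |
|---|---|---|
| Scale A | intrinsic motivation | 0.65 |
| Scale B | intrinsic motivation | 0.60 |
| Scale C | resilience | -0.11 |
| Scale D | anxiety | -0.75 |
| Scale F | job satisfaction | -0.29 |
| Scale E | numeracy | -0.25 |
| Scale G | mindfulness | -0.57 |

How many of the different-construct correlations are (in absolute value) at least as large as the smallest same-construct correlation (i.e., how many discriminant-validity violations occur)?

Convergent (same construct = intrinsic motivation): Scale A, Scale B.
Smallest convergent = 0.60. Discriminant |r|: 0.11, 0.75, 0.29, 0.25, 0.57; count ≥ 0.60 → 1.

1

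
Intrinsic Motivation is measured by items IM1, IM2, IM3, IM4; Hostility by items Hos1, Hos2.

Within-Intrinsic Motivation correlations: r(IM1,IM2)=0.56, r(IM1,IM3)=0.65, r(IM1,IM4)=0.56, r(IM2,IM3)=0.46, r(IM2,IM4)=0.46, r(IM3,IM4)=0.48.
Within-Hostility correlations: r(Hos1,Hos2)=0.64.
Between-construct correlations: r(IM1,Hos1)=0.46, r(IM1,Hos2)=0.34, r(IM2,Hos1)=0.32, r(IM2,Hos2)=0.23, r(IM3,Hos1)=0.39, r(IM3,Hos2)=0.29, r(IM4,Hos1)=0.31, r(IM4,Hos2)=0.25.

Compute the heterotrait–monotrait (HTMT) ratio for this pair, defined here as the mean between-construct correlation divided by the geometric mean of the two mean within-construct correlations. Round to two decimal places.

Mean between = 2.59/8 = 0.3238.
Mean within-IM = 3.17/6 = 0.5283; mean within-Hos = 0.64/1 = 0.6400.
Geometric mean = √(0.5283 × 0.6400) = 0.5815.
HTMT = 0.3238 / 0.5815 = 0.56.

0.56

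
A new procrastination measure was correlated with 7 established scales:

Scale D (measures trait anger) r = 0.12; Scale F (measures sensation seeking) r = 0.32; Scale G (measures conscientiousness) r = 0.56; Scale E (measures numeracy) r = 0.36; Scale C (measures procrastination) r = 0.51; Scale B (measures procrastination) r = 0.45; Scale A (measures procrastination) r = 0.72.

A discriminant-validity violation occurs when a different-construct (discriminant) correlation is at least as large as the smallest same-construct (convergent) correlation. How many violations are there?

Convergent (same construct = procrastination): Scale C, Scale B, Scale A.
Smallest convergent = 0.45. Discriminant values: 0.12, 0.32, 0.56, 0.36; count ≥ 0.45 → 1.

1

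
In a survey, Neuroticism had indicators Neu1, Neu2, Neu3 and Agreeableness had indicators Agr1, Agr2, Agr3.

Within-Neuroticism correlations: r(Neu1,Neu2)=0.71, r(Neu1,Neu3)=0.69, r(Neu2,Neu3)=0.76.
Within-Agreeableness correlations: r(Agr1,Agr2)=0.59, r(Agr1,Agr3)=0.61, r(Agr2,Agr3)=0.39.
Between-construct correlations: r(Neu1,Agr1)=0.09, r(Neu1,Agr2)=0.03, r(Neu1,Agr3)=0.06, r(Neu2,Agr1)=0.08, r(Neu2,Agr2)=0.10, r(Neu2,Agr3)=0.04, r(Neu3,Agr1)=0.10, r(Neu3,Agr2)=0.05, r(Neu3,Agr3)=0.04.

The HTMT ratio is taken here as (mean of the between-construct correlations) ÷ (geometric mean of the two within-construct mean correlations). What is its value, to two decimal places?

Between-construct mean = 0.59/9 = 0.0656.
Mean within-Neu = 2.16/3 = 0.7200; mean within-Agr = 1.59/3 = 0.5300.
Geometric mean = √(0.7200 × 0.5300) = 0.6177.
HTMT = 0.0656 / 0.6177 = 0.11.

0.11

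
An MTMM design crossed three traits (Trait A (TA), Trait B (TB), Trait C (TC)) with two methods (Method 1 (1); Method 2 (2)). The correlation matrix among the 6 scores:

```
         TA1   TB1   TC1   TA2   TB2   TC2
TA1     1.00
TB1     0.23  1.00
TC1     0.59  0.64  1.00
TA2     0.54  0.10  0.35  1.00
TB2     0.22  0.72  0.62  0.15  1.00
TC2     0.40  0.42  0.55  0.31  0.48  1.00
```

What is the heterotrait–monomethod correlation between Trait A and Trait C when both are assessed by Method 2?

Different traits, same method: r(TA2, TC2) = 0.31.

0.31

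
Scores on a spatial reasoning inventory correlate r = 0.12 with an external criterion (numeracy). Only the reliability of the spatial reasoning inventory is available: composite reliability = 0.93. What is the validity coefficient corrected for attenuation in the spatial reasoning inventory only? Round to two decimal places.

Single correction: r_c = r_obs / √r_xx = 0.12 / √0.93 = 0.12 / 0.9644 ≈ 0.12.

0.12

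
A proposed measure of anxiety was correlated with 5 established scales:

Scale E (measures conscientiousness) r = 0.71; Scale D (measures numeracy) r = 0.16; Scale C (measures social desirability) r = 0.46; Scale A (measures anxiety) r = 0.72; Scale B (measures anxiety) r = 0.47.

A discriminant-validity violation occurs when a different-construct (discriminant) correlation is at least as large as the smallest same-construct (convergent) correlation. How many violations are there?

Convergent (same construct = anxiety): Scale A, Scale B.
Smallest convergent = 0.47. Discriminant values: 0.71, 0.16, 0.46; count ≥ 0.47 → 1.

1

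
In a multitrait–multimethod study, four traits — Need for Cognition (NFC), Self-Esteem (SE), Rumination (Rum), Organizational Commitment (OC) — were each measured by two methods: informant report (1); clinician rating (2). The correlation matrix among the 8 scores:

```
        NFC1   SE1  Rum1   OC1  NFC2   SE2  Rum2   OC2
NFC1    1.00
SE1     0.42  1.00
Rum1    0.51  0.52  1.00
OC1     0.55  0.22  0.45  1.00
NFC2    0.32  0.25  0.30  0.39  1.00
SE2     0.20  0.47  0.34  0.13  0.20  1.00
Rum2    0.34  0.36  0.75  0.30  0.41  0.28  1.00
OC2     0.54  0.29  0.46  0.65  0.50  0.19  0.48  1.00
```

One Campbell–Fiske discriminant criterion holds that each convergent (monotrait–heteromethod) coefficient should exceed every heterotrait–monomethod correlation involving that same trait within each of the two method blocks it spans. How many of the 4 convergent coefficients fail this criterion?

2

Checking each validity diagonal entry against its comparison values:
NFC (methods 1·2): 0.32 vs {0.42, 0.20, 0.51, 0.41, 0.55, 0.50} → fail.
SE (methods 1·2): 0.47 vs {0.42, 0.20, 0.52, 0.28, 0.22, 0.19} → fail.
Rum (methods 1·2): 0.75 vs {0.51, 0.41, 0.52, 0.28, 0.45, 0.48} → pass.
OC (methods 1·2): 0.65 vs {0.55, 0.50, 0.22, 0.19, 0.45, 0.48} → pass.
2 of 4 fail.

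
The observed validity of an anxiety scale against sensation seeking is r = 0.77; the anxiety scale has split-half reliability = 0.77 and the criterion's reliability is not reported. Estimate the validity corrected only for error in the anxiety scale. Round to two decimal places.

0.88

Single correction: r_c = r_obs / √r_xx = 0.77 / √0.77 = 0.77 / 0.8775 ≈ 0.88.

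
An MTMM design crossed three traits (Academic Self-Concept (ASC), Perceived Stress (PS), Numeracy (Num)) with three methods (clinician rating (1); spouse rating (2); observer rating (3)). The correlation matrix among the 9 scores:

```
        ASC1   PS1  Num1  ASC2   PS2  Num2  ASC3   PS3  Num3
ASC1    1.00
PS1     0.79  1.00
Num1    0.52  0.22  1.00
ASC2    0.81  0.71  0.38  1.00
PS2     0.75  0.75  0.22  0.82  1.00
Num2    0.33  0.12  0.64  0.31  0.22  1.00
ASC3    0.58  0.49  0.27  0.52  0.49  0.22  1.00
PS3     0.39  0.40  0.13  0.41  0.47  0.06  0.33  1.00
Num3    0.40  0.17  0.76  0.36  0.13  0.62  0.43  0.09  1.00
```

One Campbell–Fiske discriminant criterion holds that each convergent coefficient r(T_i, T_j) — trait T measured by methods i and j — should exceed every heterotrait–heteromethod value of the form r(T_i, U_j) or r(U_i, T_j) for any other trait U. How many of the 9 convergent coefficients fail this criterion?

Convergent coefficients and their comparison sets:
ASC (methods 1·2): 0.81 vs {0.75, 0.71, 0.33, 0.38} → pass.
ASC (methods 1·3): 0.58 vs {0.39, 0.49, 0.40, 0.27} → pass.
ASC (methods 2·3): 0.52 vs {0.41, 0.49, 0.36, 0.22} → pass.
PS (methods 1·2): 0.75 vs {0.71, 0.75, 0.12, 0.22} → fail.
PS (methods 1·3): 0.40 vs {0.49, 0.39, 0.17, 0.13} → fail.
PS (methods 2·3): 0.47 vs {0.49, 0.41, 0.13, 0.06} → fail.
Num (methods 1·2): 0.64 vs {0.38, 0.33, 0.22, 0.12} → pass.
Num (methods 1·3): 0.76 vs {0.27, 0.40, 0.13, 0.17} → pass.
Num (methods 2·3): 0.62 vs {0.22, 0.36, 0.06, 0.13} → pass.
3 of 9 fail.

3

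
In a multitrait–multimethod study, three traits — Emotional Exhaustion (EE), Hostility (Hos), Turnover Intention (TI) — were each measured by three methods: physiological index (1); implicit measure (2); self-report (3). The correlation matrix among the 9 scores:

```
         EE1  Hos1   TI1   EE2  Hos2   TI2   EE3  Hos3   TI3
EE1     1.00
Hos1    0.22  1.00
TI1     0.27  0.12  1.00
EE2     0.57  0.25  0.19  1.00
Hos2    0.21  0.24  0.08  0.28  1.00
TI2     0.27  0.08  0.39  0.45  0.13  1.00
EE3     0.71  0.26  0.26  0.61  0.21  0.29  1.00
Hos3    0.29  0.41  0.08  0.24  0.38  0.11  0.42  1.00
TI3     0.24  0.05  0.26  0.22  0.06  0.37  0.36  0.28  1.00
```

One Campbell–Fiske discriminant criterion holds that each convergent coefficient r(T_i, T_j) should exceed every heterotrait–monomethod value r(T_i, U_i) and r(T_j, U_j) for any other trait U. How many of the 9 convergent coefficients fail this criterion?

Each convergent coefficient versus the relevant comparison correlations:
EE (methods 1·2): 0.57 vs {0.22, 0.28, 0.27, 0.45} → pass.
EE (methods 1·3): 0.71 vs {0.22, 0.42, 0.27, 0.36} → pass.
EE (methods 2·3): 0.61 vs {0.28, 0.42, 0.45, 0.36} → pass.
Hos (methods 1·2): 0.24 vs {0.22, 0.28, 0.12, 0.13} → fail.
Hos (methods 1·3): 0.41 vs {0.22, 0.42, 0.12, 0.28} → fail.
Hos (methods 2·3): 0.38 vs {0.28, 0.42, 0.13, 0.28} → fail.
TI (methods 1·2): 0.39 vs {0.27, 0.45, 0.12, 0.13} → fail.
TI (methods 1·3): 0.26 vs {0.27, 0.36, 0.12, 0.28} → fail.
TI (methods 2·3): 0.37 vs {0.45, 0.36, 0.13, 0.28} → fail.
6 of 9 fail.

6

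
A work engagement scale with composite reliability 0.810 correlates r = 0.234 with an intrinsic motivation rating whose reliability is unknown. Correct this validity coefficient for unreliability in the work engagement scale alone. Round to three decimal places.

Single correction: r_c = r_obs / √r_xx = 0.234 / √0.810 = 0.234 / 0.9000 ≈ 0.260.

0.260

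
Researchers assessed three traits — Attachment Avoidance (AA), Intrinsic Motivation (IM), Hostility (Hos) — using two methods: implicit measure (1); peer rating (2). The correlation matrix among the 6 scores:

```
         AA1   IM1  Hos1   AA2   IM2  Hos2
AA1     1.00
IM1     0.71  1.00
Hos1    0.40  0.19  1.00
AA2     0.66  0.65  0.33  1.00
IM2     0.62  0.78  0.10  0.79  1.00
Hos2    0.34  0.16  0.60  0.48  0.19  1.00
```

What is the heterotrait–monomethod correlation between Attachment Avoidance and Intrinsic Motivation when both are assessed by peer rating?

Different traits, same method: r(AA2, IM2) = 0.79.

0.79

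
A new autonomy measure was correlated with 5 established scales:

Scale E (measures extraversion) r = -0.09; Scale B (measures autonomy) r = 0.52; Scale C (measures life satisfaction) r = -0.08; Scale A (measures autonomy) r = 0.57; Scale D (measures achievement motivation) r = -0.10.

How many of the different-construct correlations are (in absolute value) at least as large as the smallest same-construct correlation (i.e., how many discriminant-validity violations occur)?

0

Convergent (same construct = autonomy): Scale B, Scale A.
Smallest convergent = 0.52. Discriminant |r|: 0.09, 0.08, 0.10; count ≥ 0.52 → 0.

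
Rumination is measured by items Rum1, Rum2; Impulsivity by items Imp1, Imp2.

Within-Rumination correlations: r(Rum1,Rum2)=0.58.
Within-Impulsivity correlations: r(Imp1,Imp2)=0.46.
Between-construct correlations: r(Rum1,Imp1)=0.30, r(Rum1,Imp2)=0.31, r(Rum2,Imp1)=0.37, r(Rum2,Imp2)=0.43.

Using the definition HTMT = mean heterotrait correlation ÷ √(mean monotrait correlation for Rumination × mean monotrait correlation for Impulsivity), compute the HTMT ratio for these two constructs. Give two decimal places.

Mean heterotrait r = 1.41/4 = 0.3525.
Mean within-Rum = 0.58/1 = 0.5800; mean within-Imp = 0.46/1 = 0.4600.
Geometric mean = √(0.5800 × 0.4600) = 0.5165.
HTMT = 0.3525 / 0.5165 = 0.68.

0.68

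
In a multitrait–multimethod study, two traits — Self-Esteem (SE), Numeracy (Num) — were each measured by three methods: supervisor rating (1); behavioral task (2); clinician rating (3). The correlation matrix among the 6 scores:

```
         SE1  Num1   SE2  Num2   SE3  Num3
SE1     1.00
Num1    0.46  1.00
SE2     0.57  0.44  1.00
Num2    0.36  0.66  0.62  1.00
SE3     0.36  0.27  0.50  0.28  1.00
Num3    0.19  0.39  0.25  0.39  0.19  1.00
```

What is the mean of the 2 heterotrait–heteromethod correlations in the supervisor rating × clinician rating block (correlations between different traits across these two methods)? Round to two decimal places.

HTHM values (method 1 × method 3): 0.19, 0.27; mean = 0.46/2 = 0.23.

0.23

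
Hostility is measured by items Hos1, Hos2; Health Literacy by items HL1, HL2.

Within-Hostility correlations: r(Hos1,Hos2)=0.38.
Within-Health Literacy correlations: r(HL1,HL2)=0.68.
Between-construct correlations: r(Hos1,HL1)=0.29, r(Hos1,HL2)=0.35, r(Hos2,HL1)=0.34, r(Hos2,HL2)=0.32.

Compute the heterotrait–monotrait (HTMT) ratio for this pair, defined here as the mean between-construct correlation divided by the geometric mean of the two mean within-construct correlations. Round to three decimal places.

0.639

Between-construct mean = 1.30/4 = 0.3250.
Mean within-Hos = 0.38/1 = 0.3800; mean within-HL = 0.68/1 = 0.6800.
Geometric mean = √(0.3800 × 0.6800) = 0.5083.
HTMT = 0.3250 / 0.5083 = 0.639.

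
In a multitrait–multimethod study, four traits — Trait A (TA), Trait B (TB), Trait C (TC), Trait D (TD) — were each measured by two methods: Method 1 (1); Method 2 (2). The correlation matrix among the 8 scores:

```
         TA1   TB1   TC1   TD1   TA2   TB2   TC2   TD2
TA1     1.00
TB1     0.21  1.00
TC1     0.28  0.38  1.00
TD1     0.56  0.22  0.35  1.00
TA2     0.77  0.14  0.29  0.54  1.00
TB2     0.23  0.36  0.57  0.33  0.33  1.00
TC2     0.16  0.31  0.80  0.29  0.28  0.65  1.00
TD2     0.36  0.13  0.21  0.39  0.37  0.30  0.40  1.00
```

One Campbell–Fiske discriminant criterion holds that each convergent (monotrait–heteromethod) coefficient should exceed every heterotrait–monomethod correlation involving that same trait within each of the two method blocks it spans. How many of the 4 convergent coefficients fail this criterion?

2

Checking each validity diagonal entry against its comparison values:
TA (methods 1·2): 0.77 vs {0.21, 0.33, 0.28, 0.28, 0.56, 0.37} → pass.
TB (methods 1·2): 0.36 vs {0.21, 0.33, 0.38, 0.65, 0.22, 0.30} → fail.
TC (methods 1·2): 0.80 vs {0.28, 0.28, 0.38, 0.65, 0.35, 0.40} → pass.
TD (methods 1·2): 0.39 vs {0.56, 0.37, 0.22, 0.30, 0.35, 0.40} → fail.
2 of 4 fail.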